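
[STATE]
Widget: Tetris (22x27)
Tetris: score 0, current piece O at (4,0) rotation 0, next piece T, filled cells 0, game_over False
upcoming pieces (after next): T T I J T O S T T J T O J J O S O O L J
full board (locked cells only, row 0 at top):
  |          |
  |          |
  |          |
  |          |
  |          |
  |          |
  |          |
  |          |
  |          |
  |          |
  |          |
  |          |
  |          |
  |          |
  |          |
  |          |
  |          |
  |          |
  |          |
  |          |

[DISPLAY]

    ▓▓    │Next:      
    ▓▓    │ ▒         
          │▒▒▒        
          │           
          │           
          │           
          │Score:     
          │0          
          │           
          │           
          │           
          │           
          │           
          │           
          │           
          │           
          │           
          │           
          │           
          │           
          │           
          │           
          │           
          │           
          │           
          │           
          │           


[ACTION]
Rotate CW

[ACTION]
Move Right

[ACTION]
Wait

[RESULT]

          │Next:      
     ▓▓   │ ▒         
     ▓▓   │▒▒▒        
          │           
          │           
          │           
          │Score:     
          │0          
          │           
          │           
          │           
          │           
          │           
          │           
          │           
          │           
          │           
          │           
          │           
          │           
          │           
          │           
          │           
          │           
          │           
          │           
          │           


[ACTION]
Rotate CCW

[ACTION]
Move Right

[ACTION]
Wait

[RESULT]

          │Next:      
          │ ▒         
      ▓▓  │▒▒▒        
      ▓▓  │           
          │           
          │           
          │Score:     
          │0          
          │           
          │           
          │           
          │           
          │           
          │           
          │           
          │           
          │           
          │           
          │           
          │           
          │           
          │           
          │           
          │           
          │           
          │           
          │           


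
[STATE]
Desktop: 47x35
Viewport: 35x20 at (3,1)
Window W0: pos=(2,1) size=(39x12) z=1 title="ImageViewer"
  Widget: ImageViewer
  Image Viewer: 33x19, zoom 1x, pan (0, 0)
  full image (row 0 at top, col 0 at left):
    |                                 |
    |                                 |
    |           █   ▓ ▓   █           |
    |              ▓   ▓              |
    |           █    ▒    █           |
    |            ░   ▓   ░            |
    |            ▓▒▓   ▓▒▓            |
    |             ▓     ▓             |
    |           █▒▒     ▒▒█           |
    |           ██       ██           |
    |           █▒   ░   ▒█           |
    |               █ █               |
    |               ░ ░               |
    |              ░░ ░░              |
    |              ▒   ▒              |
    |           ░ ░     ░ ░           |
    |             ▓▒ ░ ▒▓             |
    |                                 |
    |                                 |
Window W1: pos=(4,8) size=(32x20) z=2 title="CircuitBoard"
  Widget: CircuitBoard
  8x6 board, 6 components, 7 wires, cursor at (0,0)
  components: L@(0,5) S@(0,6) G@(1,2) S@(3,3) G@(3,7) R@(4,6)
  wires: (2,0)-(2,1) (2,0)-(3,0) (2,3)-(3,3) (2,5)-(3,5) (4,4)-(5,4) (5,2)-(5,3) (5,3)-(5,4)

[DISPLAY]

━━━━━━━━━━━━━━━━━━━━━━━━━━━━━━━━━━━
 ImageViewer                       
───────────────────────────────────
                                   
                                   
           █   ▓ ▓   █             
              ▓   ▓                
 ┏━━━━━━━━━━━━━━━━━━━━━━━━━━━━━━┓  
 ┃ CircuitBoard                 ┃  
 ┠──────────────────────────────┨  
 ┃   0 1 2 3 4 5 6 7            ┃  
━┃0  [.]                  L   S ┃━━
 ┃                              ┃  
 ┃1           G                 ┃  
 ┃                              ┃  
 ┃2   · ─ ·       ·       ·     ┃  
 ┃    │           │       │     ┃  
 ┃3   ·           S       ·     ┃  
 ┃                              ┃  
 ┃4                   ·       R ┃  


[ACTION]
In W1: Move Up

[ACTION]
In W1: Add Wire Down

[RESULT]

━━━━━━━━━━━━━━━━━━━━━━━━━━━━━━━━━━━
 ImageViewer                       
───────────────────────────────────
                                   
                                   
           █   ▓ ▓   █             
              ▓   ▓                
 ┏━━━━━━━━━━━━━━━━━━━━━━━━━━━━━━┓  
 ┃ CircuitBoard                 ┃  
 ┠──────────────────────────────┨  
 ┃   0 1 2 3 4 5 6 7            ┃  
━┃0  [.]                  L   S ┃━━
 ┃    │                         ┃  
 ┃1   ·       G                 ┃  
 ┃                              ┃  
 ┃2   · ─ ·       ·       ·     ┃  
 ┃    │           │       │     ┃  
 ┃3   ·           S       ·     ┃  
 ┃                              ┃  
 ┃4                   ·       R ┃  


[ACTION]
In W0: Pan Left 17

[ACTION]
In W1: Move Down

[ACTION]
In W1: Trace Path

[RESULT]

━━━━━━━━━━━━━━━━━━━━━━━━━━━━━━━━━━━
 ImageViewer                       
───────────────────────────────────
                                   
                                   
           █   ▓ ▓   █             
              ▓   ▓                
 ┏━━━━━━━━━━━━━━━━━━━━━━━━━━━━━━┓  
 ┃ CircuitBoard                 ┃  
 ┠──────────────────────────────┨  
 ┃   0 1 2 3 4 5 6 7            ┃  
━┃0   ·                   L   S ┃━━
 ┃    │                         ┃  
 ┃1  [.]      G                 ┃  
 ┃                              ┃  
 ┃2   · ─ ·       ·       ·     ┃  
 ┃    │           │       │     ┃  
 ┃3   ·           S       ·     ┃  
 ┃                              ┃  
 ┃4                   ·       R ┃  


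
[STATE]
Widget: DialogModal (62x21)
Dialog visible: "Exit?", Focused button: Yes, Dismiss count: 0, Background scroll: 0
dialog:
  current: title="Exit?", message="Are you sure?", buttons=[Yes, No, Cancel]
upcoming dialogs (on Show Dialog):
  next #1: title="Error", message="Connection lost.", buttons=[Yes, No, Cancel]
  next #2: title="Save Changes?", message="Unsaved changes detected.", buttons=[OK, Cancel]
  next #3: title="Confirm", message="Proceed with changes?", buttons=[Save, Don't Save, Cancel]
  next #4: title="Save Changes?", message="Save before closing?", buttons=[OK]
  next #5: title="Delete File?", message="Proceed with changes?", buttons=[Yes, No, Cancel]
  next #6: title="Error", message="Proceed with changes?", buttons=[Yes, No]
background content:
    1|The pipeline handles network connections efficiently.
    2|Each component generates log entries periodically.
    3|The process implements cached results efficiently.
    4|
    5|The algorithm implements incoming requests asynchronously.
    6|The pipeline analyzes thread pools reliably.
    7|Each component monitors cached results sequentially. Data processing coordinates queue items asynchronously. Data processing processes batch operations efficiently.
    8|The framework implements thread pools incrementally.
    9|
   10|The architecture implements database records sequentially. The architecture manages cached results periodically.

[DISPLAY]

The pipeline handles network connections efficiently.         
Each component generates log entries periodically.            
The process implements cached results efficiently.            
                                                              
The algorithm implements incoming requests asynchronously.    
The pipeline analyzes thread pools reliably.                  
Each component monitors cached results sequentially. Data proc
The framework implements thread pools incrementally.          
                   ┌─────────────────────┐                    
The architecture im│        Exit?        │ds sequentially. The
                   │    Are you sure?    │                    
                   │ [Yes]  No   Cancel  │                    
                   └─────────────────────┘                    
                                                              
                                                              
                                                              
                                                              
                                                              
                                                              
                                                              
                                                              


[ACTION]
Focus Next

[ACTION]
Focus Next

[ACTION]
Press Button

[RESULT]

The pipeline handles network connections efficiently.         
Each component generates log entries periodically.            
The process implements cached results efficiently.            
                                                              
The algorithm implements incoming requests asynchronously.    
The pipeline analyzes thread pools reliably.                  
Each component monitors cached results sequentially. Data proc
The framework implements thread pools incrementally.          
                                                              
The architecture implements database records sequentially. The
                                                              
                                                              
                                                              
                                                              
                                                              
                                                              
                                                              
                                                              
                                                              
                                                              
                                                              


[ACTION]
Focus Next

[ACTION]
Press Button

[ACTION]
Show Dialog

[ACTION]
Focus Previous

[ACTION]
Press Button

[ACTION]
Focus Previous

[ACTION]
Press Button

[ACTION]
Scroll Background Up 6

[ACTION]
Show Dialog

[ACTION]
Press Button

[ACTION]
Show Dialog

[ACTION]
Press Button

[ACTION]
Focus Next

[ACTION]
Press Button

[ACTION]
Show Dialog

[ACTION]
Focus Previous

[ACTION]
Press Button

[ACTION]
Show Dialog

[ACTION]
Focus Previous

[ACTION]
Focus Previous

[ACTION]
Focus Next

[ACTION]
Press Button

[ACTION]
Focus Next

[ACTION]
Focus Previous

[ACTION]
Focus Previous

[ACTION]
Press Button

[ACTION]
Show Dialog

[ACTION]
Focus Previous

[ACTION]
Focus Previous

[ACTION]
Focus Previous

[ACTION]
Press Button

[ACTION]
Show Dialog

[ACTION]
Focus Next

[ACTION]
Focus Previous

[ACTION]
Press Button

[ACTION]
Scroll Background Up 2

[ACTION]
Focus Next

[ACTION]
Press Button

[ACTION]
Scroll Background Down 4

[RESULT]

The algorithm implements incoming requests asynchronously.    
The pipeline analyzes thread pools reliably.                  
Each component monitors cached results sequentially. Data proc
The framework implements thread pools incrementally.          
                                                              
The architecture implements database records sequentially. The
                                                              
                                                              
                                                              
                                                              
                                                              
                                                              
                                                              
                                                              
                                                              
                                                              
                                                              
                                                              
                                                              
                                                              
                                                              


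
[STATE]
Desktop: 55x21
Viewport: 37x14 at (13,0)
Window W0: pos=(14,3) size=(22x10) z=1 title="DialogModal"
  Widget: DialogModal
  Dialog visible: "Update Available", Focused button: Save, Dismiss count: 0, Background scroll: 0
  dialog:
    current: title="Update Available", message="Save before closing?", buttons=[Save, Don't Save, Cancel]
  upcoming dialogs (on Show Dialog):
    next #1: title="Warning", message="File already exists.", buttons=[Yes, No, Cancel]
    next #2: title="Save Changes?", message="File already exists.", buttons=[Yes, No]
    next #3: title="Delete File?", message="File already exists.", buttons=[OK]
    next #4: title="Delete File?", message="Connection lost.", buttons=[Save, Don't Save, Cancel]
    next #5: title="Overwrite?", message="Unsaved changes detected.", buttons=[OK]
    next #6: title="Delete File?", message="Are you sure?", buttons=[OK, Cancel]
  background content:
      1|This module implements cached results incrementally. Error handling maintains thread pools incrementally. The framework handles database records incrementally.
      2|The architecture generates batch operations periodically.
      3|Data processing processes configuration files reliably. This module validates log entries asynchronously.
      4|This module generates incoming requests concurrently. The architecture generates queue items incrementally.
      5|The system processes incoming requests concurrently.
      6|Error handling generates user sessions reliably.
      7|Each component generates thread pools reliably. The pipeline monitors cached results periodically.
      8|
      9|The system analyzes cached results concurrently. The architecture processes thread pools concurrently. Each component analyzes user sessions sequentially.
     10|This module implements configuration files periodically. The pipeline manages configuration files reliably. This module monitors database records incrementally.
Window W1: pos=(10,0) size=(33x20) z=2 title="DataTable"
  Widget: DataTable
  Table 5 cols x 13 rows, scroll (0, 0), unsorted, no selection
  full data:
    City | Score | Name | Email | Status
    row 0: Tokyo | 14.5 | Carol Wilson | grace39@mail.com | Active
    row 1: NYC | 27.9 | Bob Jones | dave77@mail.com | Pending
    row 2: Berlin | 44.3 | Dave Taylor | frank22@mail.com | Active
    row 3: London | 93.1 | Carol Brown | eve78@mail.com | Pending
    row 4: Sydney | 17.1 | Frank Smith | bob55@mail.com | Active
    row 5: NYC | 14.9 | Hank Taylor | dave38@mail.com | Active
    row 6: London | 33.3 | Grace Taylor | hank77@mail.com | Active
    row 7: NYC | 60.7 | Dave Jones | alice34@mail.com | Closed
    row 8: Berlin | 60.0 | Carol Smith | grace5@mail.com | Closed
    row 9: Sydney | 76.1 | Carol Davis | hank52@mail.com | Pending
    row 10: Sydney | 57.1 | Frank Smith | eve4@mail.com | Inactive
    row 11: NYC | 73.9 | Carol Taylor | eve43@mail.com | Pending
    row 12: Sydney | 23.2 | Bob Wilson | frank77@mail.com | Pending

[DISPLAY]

━━━━━━━━━━━━━━━━━━━━━━━━━━━━━┓       
ataTable                     ┃       
─────────────────────────────┨       
ty  │Score│Name        │Email┃       
────┼─────┼────────────┼─────┃       
kyo │14.5 │Carol Wilson│grace┃       
C   │27.9 │Bob Jones   │dave7┃       
rlin│44.3 │Dave Taylor │frank┃       
ndon│93.1 │Carol Brown │eve78┃       
dney│17.1 │Frank Smith │bob55┃       
C   │14.9 │Hank Taylor │dave3┃       
ndon│33.3 │Grace Taylor│hank7┃       
C   │60.7 │Dave Jones  │alice┃       
rlin│60.0 │Carol Smith │grace┃       


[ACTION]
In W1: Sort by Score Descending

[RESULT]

━━━━━━━━━━━━━━━━━━━━━━━━━━━━━┓       
ataTable                     ┃       
─────────────────────────────┨       
ty  │Scor▼│Name        │Email┃       
────┼─────┼────────────┼─────┃       
ndon│93.1 │Carol Brown │eve78┃       
dney│76.1 │Carol Davis │hank5┃       
C   │73.9 │Carol Taylor│eve43┃       
C   │60.7 │Dave Jones  │alice┃       
rlin│60.0 │Carol Smith │grace┃       
dney│57.1 │Frank Smith │eve4@┃       
rlin│44.3 │Dave Taylor │frank┃       
ndon│33.3 │Grace Taylor│hank7┃       
C   │27.9 │Bob Jones   │dave7┃       


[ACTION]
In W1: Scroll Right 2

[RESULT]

━━━━━━━━━━━━━━━━━━━━━━━━━━━━━┓       
ataTable                     ┃       
─────────────────────────────┨       
  │Scor▼│Name        │Email  ┃       
──┼─────┼────────────┼───────┃       
on│93.1 │Carol Brown │eve78@m┃       
ey│76.1 │Carol Davis │hank52@┃       
  │73.9 │Carol Taylor│eve43@m┃       
  │60.7 │Dave Jones  │alice34┃       
in│60.0 │Carol Smith │grace5@┃       
ey│57.1 │Frank Smith │eve4@ma┃       
in│44.3 │Dave Taylor │frank22┃       
on│33.3 │Grace Taylor│hank77@┃       
  │27.9 │Bob Jones   │dave77@┃       


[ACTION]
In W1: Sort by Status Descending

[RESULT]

━━━━━━━━━━━━━━━━━━━━━━━━━━━━━┓       
ataTable                     ┃       
─────────────────────────────┨       
  │Score│Name        │Email  ┃       
──┼─────┼────────────┼───────┃       
on│93.1 │Carol Brown │eve78@m┃       
ey│76.1 │Carol Davis │hank52@┃       
  │73.9 │Carol Taylor│eve43@m┃       
  │27.9 │Bob Jones   │dave77@┃       
ey│23.2 │Bob Wilson  │frank77┃       
ey│57.1 │Frank Smith │eve4@ma┃       
  │60.7 │Dave Jones  │alice34┃       
in│60.0 │Carol Smith │grace5@┃       
in│44.3 │Dave Taylor │frank22┃       


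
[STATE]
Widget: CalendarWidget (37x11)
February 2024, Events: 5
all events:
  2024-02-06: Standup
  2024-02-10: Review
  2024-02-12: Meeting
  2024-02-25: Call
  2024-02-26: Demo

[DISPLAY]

            February 2024            
Mo Tu We Th Fr Sa Su                 
          1  2  3  4                 
 5  6*  7  8  9 10* 11               
12* 13 14 15 16 17 18                
19 20 21 22 23 24 25*                
26* 27 28 29                         
                                     
                                     
                                     
                                     


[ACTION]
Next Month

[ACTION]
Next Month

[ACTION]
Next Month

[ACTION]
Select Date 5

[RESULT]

               May 2024              
Mo Tu We Th Fr Sa Su                 
       1  2  3  4 [ 5]               
 6  7  8  9 10 11 12                 
13 14 15 16 17 18 19                 
20 21 22 23 24 25 26                 
27 28 29 30 31                       
                                     
                                     
                                     
                                     


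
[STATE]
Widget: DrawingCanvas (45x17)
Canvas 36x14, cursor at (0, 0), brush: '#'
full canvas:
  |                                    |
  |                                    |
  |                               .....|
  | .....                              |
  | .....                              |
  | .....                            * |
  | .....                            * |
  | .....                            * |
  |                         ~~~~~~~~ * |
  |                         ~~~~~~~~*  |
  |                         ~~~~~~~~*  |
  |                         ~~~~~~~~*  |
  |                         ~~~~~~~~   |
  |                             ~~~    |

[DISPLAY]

+                                            
                                             
                               .....         
 .....                                       
 .....                                       
 .....                            *          
 .....                            *          
 .....                            *          
                         ~~~~~~~~ *          
                         ~~~~~~~~*           
                         ~~~~~~~~*           
                         ~~~~~~~~*           
                         ~~~~~~~~            
                             ~~~             
                                             
                                             
                                             


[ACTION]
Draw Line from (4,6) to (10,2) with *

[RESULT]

+                                            
                                             
                               .....         
 .....                                       
 .....*                                      
 ....*                            *          
 ....*                            *          
 ...*.                            *          
   *                     ~~~~~~~~ *          
   *                     ~~~~~~~~*           
  *                      ~~~~~~~~*           
                         ~~~~~~~~*           
                         ~~~~~~~~            
                             ~~~             
                                             
                                             
                                             


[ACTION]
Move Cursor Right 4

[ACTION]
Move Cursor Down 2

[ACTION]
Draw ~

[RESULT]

                                             
                                             
    ~                          .....         
 .....                                       
 .....*                                      
 ....*                            *          
 ....*                            *          
 ...*.                            *          
   *                     ~~~~~~~~ *          
   *                     ~~~~~~~~*           
  *                      ~~~~~~~~*           
                         ~~~~~~~~*           
                         ~~~~~~~~            
                             ~~~             
                                             
                                             
                                             


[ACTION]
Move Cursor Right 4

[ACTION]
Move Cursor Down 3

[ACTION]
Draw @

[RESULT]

                                             
                                             
    ~                          .....         
 .....                                       
 .....*                                      
 ....*  @                         *          
 ....*                            *          
 ...*.                            *          
   *                     ~~~~~~~~ *          
   *                     ~~~~~~~~*           
  *                      ~~~~~~~~*           
                         ~~~~~~~~*           
                         ~~~~~~~~            
                             ~~~             
                                             
                                             
                                             


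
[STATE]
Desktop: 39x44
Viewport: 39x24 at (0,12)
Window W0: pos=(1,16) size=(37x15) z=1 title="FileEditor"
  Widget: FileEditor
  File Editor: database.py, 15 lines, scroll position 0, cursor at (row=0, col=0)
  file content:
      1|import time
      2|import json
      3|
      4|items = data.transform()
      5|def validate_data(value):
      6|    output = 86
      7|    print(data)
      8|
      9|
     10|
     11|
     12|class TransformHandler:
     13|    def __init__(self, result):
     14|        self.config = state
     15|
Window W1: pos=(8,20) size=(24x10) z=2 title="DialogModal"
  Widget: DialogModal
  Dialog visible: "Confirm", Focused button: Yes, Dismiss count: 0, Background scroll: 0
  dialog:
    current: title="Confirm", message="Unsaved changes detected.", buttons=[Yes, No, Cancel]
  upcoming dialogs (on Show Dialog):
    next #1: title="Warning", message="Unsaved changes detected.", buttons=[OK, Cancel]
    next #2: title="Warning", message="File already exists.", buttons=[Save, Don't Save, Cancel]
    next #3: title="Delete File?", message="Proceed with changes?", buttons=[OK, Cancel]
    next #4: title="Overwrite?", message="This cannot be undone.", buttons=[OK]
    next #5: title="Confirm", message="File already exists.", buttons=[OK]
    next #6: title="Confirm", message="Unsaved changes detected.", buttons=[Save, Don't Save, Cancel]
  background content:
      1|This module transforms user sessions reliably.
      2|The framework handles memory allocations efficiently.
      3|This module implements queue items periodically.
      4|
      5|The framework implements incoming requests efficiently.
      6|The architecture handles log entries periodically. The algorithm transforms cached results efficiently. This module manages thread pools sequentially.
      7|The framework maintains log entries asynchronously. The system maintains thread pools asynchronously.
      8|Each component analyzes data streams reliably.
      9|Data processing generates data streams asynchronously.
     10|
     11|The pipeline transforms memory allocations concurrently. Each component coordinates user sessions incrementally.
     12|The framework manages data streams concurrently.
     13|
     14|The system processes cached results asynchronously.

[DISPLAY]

                                       
                                       
                                       
                                       
 ┏━━━━━━━━━━━━━━━━━━━━━━━━━━━━━━━━━━━┓ 
 ┃ FileEditor                        ┃ 
 ┠───────────────────────────────────┨ 
 ┃█mport time                       ▲┃ 
 ┃import┏━━━━━━━━━━━━━━━━━━━━━━┓    █┃ 
 ┃      ┃ DialogModal          ┃    ░┃ 
 ┃items ┠──────────────────────┨    ░┃ 
 ┃def va┃Th┌────────────────┐ms┃    ░┃ 
 ┃    ou┃Th│    Confirm     │s ┃    ░┃ 
 ┃    pr┃Th│Unsaved changes │ts┃    ░┃ 
 ┃      ┃  │[Yes]  No   Canc│  ┃    ░┃ 
 ┃      ┃Th└────────────────┘en┃    ░┃ 
 ┃      ┃The architecture handl┃    ░┃ 
 ┃      ┗━━━━━━━━━━━━━━━━━━━━━━┛    ▼┃ 
 ┗━━━━━━━━━━━━━━━━━━━━━━━━━━━━━━━━━━━┛ 
                                       
                                       
                                       
                                       
                                       


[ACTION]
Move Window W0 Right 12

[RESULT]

                                       
                                       
                                       
                                       
  ┏━━━━━━━━━━━━━━━━━━━━━━━━━━━━━━━━━━━┓
  ┃ FileEditor                        ┃
  ┠───────────────────────────────────┨
  ┃█mport time                       ▲┃
  ┃impor┏━━━━━━━━━━━━━━━━━━━━━━┓     █┃
  ┃     ┃ DialogModal          ┃     ░┃
  ┃items┠──────────────────────┨     ░┃
  ┃def v┃Th┌────────────────┐ms┃     ░┃
  ┃    o┃Th│    Confirm     │s ┃     ░┃
  ┃    p┃Th│Unsaved changes │ts┃     ░┃
  ┃     ┃  │[Yes]  No   Canc│  ┃     ░┃
  ┃     ┃Th└────────────────┘en┃     ░┃
  ┃     ┃The architecture handl┃     ░┃
  ┃     ┗━━━━━━━━━━━━━━━━━━━━━━┛     ▼┃
  ┗━━━━━━━━━━━━━━━━━━━━━━━━━━━━━━━━━━━┛
                                       
                                       
                                       
                                       
                                       


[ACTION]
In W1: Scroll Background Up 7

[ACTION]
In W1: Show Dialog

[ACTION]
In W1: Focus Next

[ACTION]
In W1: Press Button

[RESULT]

                                       
                                       
                                       
                                       
  ┏━━━━━━━━━━━━━━━━━━━━━━━━━━━━━━━━━━━┓
  ┃ FileEditor                        ┃
  ┠───────────────────────────────────┨
  ┃█mport time                       ▲┃
  ┃impor┏━━━━━━━━━━━━━━━━━━━━━━┓     █┃
  ┃     ┃ DialogModal          ┃     ░┃
  ┃items┠──────────────────────┨     ░┃
  ┃def v┃This module transforms┃     ░┃
  ┃    o┃The framework handles ┃     ░┃
  ┃    p┃This module implements┃     ░┃
  ┃     ┃                      ┃     ░┃
  ┃     ┃The framework implemen┃     ░┃
  ┃     ┃The architecture handl┃     ░┃
  ┃     ┗━━━━━━━━━━━━━━━━━━━━━━┛     ▼┃
  ┗━━━━━━━━━━━━━━━━━━━━━━━━━━━━━━━━━━━┛
                                       
                                       
                                       
                                       
                                       


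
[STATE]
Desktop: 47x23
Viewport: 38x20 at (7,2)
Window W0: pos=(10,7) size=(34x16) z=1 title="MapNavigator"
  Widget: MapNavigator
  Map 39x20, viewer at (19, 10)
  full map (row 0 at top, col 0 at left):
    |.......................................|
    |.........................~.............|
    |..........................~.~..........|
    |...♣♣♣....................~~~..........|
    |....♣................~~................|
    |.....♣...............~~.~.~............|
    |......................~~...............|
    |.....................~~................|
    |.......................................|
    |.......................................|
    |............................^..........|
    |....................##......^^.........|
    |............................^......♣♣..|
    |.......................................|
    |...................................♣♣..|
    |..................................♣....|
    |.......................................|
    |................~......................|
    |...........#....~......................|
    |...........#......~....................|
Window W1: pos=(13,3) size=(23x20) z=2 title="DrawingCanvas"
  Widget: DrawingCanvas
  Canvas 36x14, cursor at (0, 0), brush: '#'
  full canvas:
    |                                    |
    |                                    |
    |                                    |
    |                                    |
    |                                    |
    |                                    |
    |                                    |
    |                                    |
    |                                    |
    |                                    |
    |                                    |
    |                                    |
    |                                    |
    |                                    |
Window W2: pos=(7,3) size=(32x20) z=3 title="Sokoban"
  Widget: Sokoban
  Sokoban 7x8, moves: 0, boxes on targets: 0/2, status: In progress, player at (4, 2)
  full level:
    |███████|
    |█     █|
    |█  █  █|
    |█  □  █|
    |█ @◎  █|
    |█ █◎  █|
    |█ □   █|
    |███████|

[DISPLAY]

                                      
┏━━━━━━━━━━━━━━━━━━━━━━━━━━━━━━┓      
┃ Sokoban                      ┃      
┠──────────────────────────────┨      
┃███████                       ┃      
┃█     █                       ┃━━━━┓ 
┃█  █  █                       ┃    ┃ 
┃█  □  █                       ┃────┨ 
┃█ @◎  █                       ┃....┃ 
┃█ █◎  █                       ┃....┃ 
┃█ □   █                       ┃....┃ 
┃███████                       ┃....┃ 
┃Moves: 0  0/2                 ┃....┃ 
┃                              ┃....┃ 
┃                              ┃....┃ 
┃                              ┃....┃ 
┃                              ┃....┃ 
┃                              ┃....┃ 
┃                              ┃....┃ 
┃                              ┃...♣┃ 


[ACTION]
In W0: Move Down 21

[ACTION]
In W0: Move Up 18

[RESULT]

                                      
┏━━━━━━━━━━━━━━━━━━━━━━━━━━━━━━┓      
┃ Sokoban                      ┃      
┠──────────────────────────────┨      
┃███████                       ┃      
┃█     █                       ┃━━━━┓ 
┃█  █  █                       ┃    ┃ 
┃█  □  █                       ┃────┨ 
┃█ @◎  █                       ┃    ┃ 
┃█ █◎  █                       ┃    ┃ 
┃█ □   █                       ┃    ┃ 
┃███████                       ┃    ┃ 
┃Moves: 0  0/2                 ┃    ┃ 
┃                              ┃....┃ 
┃                              ┃....┃ 
┃                              ┃....┃ 
┃                              ┃....┃ 
┃                              ┃....┃ 
┃                              ┃....┃ 
┃                              ┃....┃ 


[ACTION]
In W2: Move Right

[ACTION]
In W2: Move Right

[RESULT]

                                      
┏━━━━━━━━━━━━━━━━━━━━━━━━━━━━━━┓      
┃ Sokoban                      ┃      
┠──────────────────────────────┨      
┃███████                       ┃      
┃█     █                       ┃━━━━┓ 
┃█  █  █                       ┃    ┃ 
┃█  □  █                       ┃────┨ 
┃█  ◎@ █                       ┃    ┃ 
┃█ █◎  █                       ┃    ┃ 
┃█ □   █                       ┃    ┃ 
┃███████                       ┃    ┃ 
┃Moves: 2  0/2                 ┃    ┃ 
┃                              ┃....┃ 
┃                              ┃....┃ 
┃                              ┃....┃ 
┃                              ┃....┃ 
┃                              ┃....┃ 
┃                              ┃....┃ 
┃                              ┃....┃ 


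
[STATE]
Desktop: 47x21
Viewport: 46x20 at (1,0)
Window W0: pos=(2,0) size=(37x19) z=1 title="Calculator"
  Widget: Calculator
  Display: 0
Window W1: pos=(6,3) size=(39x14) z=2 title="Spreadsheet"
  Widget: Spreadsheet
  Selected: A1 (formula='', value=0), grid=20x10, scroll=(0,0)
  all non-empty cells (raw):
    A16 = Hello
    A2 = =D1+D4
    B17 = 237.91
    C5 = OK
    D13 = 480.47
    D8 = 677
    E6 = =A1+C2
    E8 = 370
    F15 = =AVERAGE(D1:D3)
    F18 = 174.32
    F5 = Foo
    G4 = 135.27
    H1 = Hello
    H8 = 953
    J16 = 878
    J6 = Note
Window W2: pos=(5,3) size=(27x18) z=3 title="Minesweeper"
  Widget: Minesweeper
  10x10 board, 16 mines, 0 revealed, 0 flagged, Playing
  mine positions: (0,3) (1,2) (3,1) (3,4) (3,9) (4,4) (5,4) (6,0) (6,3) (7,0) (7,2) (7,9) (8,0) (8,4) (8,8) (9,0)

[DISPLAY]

 ┏━━━━━━━━━━━━━━━━━━━━━━━━━━━━━━━━━━━┓        
 ┃ Calculator                        ┃        
 ┠───────────────────────────────────┨        
 ┃  ┏━━━━━━━━━━━━━━━━━━━━━━━━━┓━━━━━━━━━━━━┓  
 ┃┌─┃ Minesweeper             ┃            ┃  
 ┃│ ┠─────────────────────────┨────────────┨  
 ┃├─┃■■■■■■■■■■               ┃            ┃  
 ┃│ ┃■■■■■■■■■■               ┃      D     ┃  
 ┃├─┃■■■■■■■■■■               ┃------------┃  
 ┃│ ┃■■■■■■■■■■               ┃  0       0 ┃  
 ┃├─┃■■■■■■■■■■               ┃  0       0 ┃  
 ┃│ ┃■■■■■■■■■■               ┃  0       0 ┃  
 ┃├─┃■■■■■■■■■■               ┃  0       0 ┃  
 ┃│ ┃■■■■■■■■■■               ┃          0 ┃  
 ┃└─┃■■■■■■■■■■               ┃  0       0 ┃  
 ┃  ┃■■■■■■■■■■               ┃  0       0 ┃  
 ┃  ┃                         ┃━━━━━━━━━━━━┛  
 ┃  ┃                         ┃      ┃        
 ┗━━┃                         ┃━━━━━━┛        
    ┃                         ┃               


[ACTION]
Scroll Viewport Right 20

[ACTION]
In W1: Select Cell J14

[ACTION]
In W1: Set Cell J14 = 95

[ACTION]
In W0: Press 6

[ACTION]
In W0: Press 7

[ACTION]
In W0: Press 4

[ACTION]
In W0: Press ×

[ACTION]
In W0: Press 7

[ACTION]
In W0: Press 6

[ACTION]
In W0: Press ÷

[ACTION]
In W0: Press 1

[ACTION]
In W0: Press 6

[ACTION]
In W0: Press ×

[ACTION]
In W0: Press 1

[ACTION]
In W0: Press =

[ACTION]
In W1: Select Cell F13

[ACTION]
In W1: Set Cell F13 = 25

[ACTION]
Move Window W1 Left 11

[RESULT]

 ┏━━━━━━━━━━━━━━━━━━━━━━━━━━━━━━━━━━━┓        
 ┃ Calculator                        ┃        
 ┠───────────────────────────────────┨        
━━━━┏━━━━━━━━━━━━━━━━━━━━━━━━━┓━━━━━━┓        
 Spr┃ Minesweeper             ┃      ┃        
────┠─────────────────────────┨──────┨        
F13:┃■■■■■■■■■■               ┃      ┃        
    ┃■■■■■■■■■■               ┃D     ┃        
----┃■■■■■■■■■■               ┃------┃        
  1 ┃■■■■■■■■■■               ┃    0 ┃        
  2 ┃■■■■■■■■■■               ┃    0 ┃        
  3 ┃■■■■■■■■■■               ┃    0 ┃        
  4 ┃■■■■■■■■■■               ┃    0 ┃        
  5 ┃■■■■■■■■■■               ┃    0 ┃        
  6 ┃■■■■■■■■■■               ┃    0 ┃        
  7 ┃■■■■■■■■■■               ┃    0 ┃        
━━━━┃                         ┃━━━━━━┛        
 ┃  ┃                         ┃      ┃        
 ┗━━┃                         ┃━━━━━━┛        
    ┃                         ┃               
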